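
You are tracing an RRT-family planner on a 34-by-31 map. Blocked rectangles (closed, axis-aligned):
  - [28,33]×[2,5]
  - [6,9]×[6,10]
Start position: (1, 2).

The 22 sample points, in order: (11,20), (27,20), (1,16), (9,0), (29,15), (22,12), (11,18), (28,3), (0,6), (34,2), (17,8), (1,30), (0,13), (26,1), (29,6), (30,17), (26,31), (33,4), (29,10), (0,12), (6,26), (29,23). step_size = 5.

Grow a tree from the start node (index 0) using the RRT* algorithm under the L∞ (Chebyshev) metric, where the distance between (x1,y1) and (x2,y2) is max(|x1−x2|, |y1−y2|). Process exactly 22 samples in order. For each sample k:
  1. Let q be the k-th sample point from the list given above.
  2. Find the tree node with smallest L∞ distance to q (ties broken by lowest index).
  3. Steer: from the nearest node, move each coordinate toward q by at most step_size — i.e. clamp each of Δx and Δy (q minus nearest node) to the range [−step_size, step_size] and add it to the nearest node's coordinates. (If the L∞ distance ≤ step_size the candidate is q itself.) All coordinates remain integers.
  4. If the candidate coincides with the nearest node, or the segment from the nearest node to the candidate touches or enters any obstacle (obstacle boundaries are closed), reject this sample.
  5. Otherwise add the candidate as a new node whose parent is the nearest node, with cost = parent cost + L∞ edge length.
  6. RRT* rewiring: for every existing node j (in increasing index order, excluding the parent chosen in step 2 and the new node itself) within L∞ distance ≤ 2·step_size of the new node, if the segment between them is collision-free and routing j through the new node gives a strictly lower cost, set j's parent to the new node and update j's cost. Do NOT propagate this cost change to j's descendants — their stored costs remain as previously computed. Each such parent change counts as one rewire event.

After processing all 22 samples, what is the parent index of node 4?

1. q=(11,20) nearest=0 d=18 new=(6,7) → blocked by [6,9]×[6,10], reject
2. q=(27,20) nearest=0 d=26 new=(6,7) → blocked by [6,9]×[6,10], reject
3. q=(1,16) nearest=0 d=14 new=(1,7) → add node 1 parent=0 cost=5
4. q=(9,0) nearest=0 d=8 new=(6,0) → add node 2 parent=0 cost=5
5. q=(29,15) nearest=2 d=23 new=(11,5) → add node 3 parent=2 cost=10
6. q=(22,12) nearest=3 d=11 new=(16,10) → add node 4 parent=3 cost=15
7. q=(11,18) nearest=4 d=8 new=(11,15) → add node 5 parent=4 cost=20
8. q=(28,3) nearest=4 d=12 new=(21,5) → add node 6 parent=4 cost=20
9. q=(0,6) nearest=1 d=1 new=(0,6) → add node 7 parent=1 cost=6
10. q=(34,2) nearest=6 d=13 new=(26,2) → add node 8 parent=6 cost=25
11. q=(17,8) nearest=4 d=2 new=(17,8) → add node 9 parent=4 cost=17
12. q=(1,30) nearest=5 d=15 new=(6,20) → add node 10 parent=5 cost=25
13. q=(0,13) nearest=1 d=6 new=(0,12) → add node 11 parent=1 cost=10; rewire 10→11 (18<25)
14. q=(26,1) nearest=8 d=1 new=(26,1) → add node 12 parent=8 cost=26
15. q=(29,6) nearest=8 d=4 new=(29,6) → blocked by [28,33]×[2,5], reject
16. q=(30,17) nearest=6 d=12 new=(26,10) → add node 13 parent=6 cost=25
17. q=(26,31) nearest=5 d=16 new=(16,20) → add node 14 parent=5 cost=25
18. q=(33,4) nearest=8 d=7 new=(31,4) → blocked by [28,33]×[2,5], reject
19. q=(29,10) nearest=13 d=3 new=(29,10) → add node 15 parent=13 cost=28
20. q=(0,12) nearest=11 d=0 → coincident, reject
21. q=(6,26) nearest=10 d=6 new=(6,25) → add node 16 parent=10 cost=23
22. q=(29,23) nearest=4 d=13 new=(21,15) → add node 17 parent=4 cost=20

Parent of node 4: 3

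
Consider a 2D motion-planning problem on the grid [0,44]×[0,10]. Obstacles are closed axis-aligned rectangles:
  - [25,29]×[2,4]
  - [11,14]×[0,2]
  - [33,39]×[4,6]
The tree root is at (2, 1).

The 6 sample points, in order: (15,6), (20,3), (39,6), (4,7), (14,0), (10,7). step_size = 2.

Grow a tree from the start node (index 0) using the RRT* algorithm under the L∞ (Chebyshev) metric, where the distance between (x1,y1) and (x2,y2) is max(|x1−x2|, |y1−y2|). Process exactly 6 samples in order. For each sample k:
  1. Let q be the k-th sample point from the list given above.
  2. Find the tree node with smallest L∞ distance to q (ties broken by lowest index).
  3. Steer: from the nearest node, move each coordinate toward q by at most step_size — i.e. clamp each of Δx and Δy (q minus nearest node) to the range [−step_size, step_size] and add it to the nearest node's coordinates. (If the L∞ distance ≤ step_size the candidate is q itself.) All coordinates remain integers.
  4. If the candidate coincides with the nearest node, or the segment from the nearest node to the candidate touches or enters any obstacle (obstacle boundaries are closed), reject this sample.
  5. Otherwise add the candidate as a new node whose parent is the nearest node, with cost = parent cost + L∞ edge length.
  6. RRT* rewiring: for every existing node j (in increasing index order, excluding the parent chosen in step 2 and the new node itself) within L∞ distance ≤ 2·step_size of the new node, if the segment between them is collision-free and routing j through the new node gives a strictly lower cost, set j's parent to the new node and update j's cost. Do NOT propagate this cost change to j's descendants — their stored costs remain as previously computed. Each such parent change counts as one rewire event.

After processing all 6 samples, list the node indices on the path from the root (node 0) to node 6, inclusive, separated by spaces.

Path: 0 1 2 3 6

1. q=(15,6) nearest=0 d=13 new=(4,3) → add node 1 parent=0 cost=2
2. q=(20,3) nearest=1 d=16 new=(6,3) → add node 2 parent=1 cost=4
3. q=(39,6) nearest=2 d=33 new=(8,5) → add node 3 parent=2 cost=6
4. q=(4,7) nearest=1 d=4 new=(4,5) → add node 4 parent=1 cost=4
5. q=(14,0) nearest=3 d=6 new=(10,3) → add node 5 parent=3 cost=8
6. q=(10,7) nearest=3 d=2 new=(10,7) → add node 6 parent=3 cost=8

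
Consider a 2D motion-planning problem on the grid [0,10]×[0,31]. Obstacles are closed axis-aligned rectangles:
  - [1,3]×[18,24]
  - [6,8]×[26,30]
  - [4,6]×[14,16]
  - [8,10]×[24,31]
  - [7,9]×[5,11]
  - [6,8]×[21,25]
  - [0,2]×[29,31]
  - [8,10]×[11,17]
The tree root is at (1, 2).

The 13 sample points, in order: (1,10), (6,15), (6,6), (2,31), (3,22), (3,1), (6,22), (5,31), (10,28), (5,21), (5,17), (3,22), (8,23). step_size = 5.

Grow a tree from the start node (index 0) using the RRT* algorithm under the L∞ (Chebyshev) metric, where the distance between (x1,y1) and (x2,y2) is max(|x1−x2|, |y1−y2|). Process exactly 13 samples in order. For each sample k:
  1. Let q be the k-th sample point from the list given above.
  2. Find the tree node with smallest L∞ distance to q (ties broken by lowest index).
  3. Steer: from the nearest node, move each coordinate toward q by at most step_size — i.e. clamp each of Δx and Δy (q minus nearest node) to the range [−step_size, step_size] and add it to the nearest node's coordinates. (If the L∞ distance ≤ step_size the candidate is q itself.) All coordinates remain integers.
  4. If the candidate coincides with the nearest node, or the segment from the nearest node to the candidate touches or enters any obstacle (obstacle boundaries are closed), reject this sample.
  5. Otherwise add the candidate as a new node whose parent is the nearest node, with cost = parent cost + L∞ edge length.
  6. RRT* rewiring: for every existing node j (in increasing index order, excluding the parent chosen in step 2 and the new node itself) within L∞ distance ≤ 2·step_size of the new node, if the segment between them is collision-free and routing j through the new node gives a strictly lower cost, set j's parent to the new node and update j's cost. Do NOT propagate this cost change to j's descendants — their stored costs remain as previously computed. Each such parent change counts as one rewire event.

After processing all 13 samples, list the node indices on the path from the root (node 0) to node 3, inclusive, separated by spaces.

1. q=(1,10) nearest=0 d=8 new=(1,7) → add node 1 parent=0 cost=5
2. q=(6,15) nearest=1 d=8 new=(6,12) → add node 2 parent=1 cost=10
3. q=(6,6) nearest=0 d=5 new=(6,6) → add node 3 parent=0 cost=5
4. q=(2,31) nearest=2 d=19 new=(2,17) → blocked by [4,6]×[14,16], reject
5. q=(3,22) nearest=2 d=10 new=(3,17) → blocked by [4,6]×[14,16], reject
6. q=(3,1) nearest=0 d=2 new=(3,1) → add node 4 parent=0 cost=2
7. q=(6,22) nearest=2 d=10 new=(6,17) → blocked by [4,6]×[14,16], reject
8. q=(5,31) nearest=2 d=19 new=(5,17) → blocked by [4,6]×[14,16], reject
9. q=(10,28) nearest=2 d=16 new=(10,17) → blocked by [8,10]×[11,17], reject
10. q=(5,21) nearest=2 d=9 new=(5,17) → blocked by [4,6]×[14,16], reject
11. q=(5,17) nearest=2 d=5 new=(5,17) → blocked by [4,6]×[14,16], reject
12. q=(3,22) nearest=2 d=10 new=(3,17) → blocked by [4,6]×[14,16], reject
13. q=(8,23) nearest=2 d=11 new=(8,17) → blocked by [8,10]×[11,17], reject

Path: 0 3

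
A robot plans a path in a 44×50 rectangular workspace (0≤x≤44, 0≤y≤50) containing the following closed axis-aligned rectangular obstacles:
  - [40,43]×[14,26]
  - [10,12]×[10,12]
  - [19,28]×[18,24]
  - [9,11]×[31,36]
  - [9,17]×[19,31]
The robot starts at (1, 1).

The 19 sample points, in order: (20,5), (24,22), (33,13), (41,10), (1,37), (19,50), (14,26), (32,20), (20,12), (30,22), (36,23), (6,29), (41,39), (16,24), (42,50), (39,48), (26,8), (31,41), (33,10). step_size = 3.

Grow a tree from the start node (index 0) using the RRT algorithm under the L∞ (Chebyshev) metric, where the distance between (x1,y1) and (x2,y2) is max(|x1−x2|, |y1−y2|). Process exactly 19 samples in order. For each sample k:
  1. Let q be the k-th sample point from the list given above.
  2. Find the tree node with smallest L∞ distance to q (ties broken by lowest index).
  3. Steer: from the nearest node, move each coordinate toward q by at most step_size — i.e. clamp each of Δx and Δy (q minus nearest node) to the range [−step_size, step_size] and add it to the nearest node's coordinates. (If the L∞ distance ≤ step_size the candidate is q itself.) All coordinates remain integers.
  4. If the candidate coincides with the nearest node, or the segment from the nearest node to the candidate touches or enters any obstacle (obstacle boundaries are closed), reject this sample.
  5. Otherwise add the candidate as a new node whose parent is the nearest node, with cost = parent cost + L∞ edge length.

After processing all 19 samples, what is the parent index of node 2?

Parent of node 2: 1

1. q=(20,5) nearest=0 d=19 new=(4,4) → add node 1 parent=0 cost=3
2. q=(24,22) nearest=1 d=20 new=(7,7) → add node 2 parent=1 cost=6
3. q=(33,13) nearest=2 d=26 new=(10,10) → blocked by [10,12]×[10,12], reject
4. q=(41,10) nearest=2 d=34 new=(10,10) → blocked by [10,12]×[10,12], reject
5. q=(1,37) nearest=2 d=30 new=(4,10) → add node 3 parent=2 cost=9
6. q=(19,50) nearest=3 d=40 new=(7,13) → add node 4 parent=3 cost=12
7. q=(14,26) nearest=4 d=13 new=(10,16) → add node 5 parent=4 cost=15
8. q=(32,20) nearest=5 d=22 new=(13,19) → blocked by [9,17]×[19,31], reject
9. q=(20,12) nearest=5 d=10 new=(13,13) → add node 6 parent=5 cost=18
10. q=(30,22) nearest=6 d=17 new=(16,16) → add node 7 parent=6 cost=21
11. q=(36,23) nearest=7 d=20 new=(19,19) → blocked by [19,28]×[18,24], reject
12. q=(6,29) nearest=5 d=13 new=(7,19) → add node 8 parent=5 cost=18
13. q=(41,39) nearest=7 d=25 new=(19,19) → blocked by [19,28]×[18,24], reject
14. q=(16,24) nearest=5 d=8 new=(13,19) → blocked by [9,17]×[19,31], reject
15. q=(42,50) nearest=5 d=34 new=(13,19) → blocked by [9,17]×[19,31], reject
16. q=(39,48) nearest=5 d=32 new=(13,19) → blocked by [9,17]×[19,31], reject
17. q=(26,8) nearest=7 d=10 new=(19,13) → add node 9 parent=7 cost=24
18. q=(31,41) nearest=8 d=24 new=(10,22) → blocked by [9,17]×[19,31], reject
19. q=(33,10) nearest=9 d=14 new=(22,10) → add node 10 parent=9 cost=27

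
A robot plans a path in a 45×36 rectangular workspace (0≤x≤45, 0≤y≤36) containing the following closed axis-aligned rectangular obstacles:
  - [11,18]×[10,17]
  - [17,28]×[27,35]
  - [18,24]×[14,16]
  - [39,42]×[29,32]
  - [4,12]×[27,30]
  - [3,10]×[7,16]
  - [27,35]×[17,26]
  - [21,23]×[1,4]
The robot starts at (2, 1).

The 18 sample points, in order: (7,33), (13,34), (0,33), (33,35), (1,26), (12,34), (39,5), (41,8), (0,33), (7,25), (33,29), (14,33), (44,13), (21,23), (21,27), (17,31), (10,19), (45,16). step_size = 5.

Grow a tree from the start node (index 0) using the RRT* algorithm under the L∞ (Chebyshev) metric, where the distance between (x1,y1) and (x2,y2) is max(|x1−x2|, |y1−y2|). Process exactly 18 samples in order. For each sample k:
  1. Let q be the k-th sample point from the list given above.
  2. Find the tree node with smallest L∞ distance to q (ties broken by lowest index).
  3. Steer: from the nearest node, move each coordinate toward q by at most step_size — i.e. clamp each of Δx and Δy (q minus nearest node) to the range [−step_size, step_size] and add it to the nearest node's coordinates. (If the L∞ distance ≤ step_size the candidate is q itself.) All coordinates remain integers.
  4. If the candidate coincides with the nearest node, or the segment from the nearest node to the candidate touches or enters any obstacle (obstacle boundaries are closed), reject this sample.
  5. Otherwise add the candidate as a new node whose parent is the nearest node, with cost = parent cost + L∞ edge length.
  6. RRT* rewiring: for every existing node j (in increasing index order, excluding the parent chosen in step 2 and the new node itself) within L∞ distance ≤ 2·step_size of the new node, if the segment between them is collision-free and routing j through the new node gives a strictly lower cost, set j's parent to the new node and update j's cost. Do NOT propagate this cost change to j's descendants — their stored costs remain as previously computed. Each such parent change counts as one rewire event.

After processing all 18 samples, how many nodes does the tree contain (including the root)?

1. q=(7,33) nearest=0 d=32 new=(7,6) → add node 1 parent=0 cost=5
2. q=(13,34) nearest=1 d=28 new=(12,11) → blocked by [11,18]×[10,17], reject
3. q=(0,33) nearest=1 d=27 new=(2,11) → blocked by [3,10]×[7,16], reject
4. q=(33,35) nearest=1 d=29 new=(12,11) → blocked by [11,18]×[10,17], reject
5. q=(1,26) nearest=1 d=20 new=(2,11) → blocked by [3,10]×[7,16], reject
6. q=(12,34) nearest=1 d=28 new=(12,11) → blocked by [11,18]×[10,17], reject
7. q=(39,5) nearest=1 d=32 new=(12,5) → add node 2 parent=1 cost=10
8. q=(41,8) nearest=2 d=29 new=(17,8) → add node 3 parent=2 cost=15
9. q=(0,33) nearest=3 d=25 new=(12,13) → blocked by [11,18]×[10,17], reject
10. q=(7,25) nearest=3 d=17 new=(12,13) → blocked by [11,18]×[10,17], reject
11. q=(33,29) nearest=3 d=21 new=(22,13) → add node 4 parent=3 cost=20
12. q=(14,33) nearest=4 d=20 new=(17,18) → blocked by [11,18]×[10,17], reject
13. q=(44,13) nearest=4 d=22 new=(27,13) → add node 5 parent=4 cost=25
14. q=(21,23) nearest=4 d=10 new=(21,18) → blocked by [18,24]×[14,16], reject
15. q=(21,27) nearest=4 d=14 new=(21,18) → blocked by [18,24]×[14,16], reject
16. q=(17,31) nearest=4 d=18 new=(17,18) → blocked by [11,18]×[10,17], reject
17. q=(10,19) nearest=3 d=11 new=(12,13) → blocked by [11,18]×[10,17], reject
18. q=(45,16) nearest=5 d=18 new=(32,16) → add node 6 parent=5 cost=30

Node count: 7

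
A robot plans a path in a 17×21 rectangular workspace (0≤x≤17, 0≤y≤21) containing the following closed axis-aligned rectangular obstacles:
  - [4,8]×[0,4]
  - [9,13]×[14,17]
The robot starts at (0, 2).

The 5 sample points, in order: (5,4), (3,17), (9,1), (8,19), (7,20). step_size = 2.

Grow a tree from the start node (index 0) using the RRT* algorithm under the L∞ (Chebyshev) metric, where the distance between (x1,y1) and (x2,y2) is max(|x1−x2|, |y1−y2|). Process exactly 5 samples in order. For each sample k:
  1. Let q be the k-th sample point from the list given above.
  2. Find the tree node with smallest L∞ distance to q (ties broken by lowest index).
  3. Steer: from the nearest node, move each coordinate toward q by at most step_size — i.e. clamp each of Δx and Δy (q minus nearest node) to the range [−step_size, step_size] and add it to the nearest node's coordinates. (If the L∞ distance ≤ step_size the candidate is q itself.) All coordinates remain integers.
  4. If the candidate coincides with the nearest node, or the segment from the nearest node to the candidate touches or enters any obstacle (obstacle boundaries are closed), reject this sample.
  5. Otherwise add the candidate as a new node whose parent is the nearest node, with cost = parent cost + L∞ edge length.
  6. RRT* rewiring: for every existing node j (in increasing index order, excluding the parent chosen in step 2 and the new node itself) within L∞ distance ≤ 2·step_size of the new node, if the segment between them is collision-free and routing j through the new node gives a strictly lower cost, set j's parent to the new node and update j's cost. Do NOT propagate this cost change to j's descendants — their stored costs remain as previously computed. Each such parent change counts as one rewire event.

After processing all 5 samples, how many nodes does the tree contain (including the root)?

1. q=(5,4) nearest=0 d=5 new=(2,4) → add node 1 parent=0 cost=2
2. q=(3,17) nearest=1 d=13 new=(3,6) → add node 2 parent=1 cost=4
3. q=(9,1) nearest=2 d=6 new=(5,4) → blocked by [4,8]×[0,4], reject
4. q=(8,19) nearest=2 d=13 new=(5,8) → add node 3 parent=2 cost=6
5. q=(7,20) nearest=3 d=12 new=(7,10) → add node 4 parent=3 cost=8

Node count: 5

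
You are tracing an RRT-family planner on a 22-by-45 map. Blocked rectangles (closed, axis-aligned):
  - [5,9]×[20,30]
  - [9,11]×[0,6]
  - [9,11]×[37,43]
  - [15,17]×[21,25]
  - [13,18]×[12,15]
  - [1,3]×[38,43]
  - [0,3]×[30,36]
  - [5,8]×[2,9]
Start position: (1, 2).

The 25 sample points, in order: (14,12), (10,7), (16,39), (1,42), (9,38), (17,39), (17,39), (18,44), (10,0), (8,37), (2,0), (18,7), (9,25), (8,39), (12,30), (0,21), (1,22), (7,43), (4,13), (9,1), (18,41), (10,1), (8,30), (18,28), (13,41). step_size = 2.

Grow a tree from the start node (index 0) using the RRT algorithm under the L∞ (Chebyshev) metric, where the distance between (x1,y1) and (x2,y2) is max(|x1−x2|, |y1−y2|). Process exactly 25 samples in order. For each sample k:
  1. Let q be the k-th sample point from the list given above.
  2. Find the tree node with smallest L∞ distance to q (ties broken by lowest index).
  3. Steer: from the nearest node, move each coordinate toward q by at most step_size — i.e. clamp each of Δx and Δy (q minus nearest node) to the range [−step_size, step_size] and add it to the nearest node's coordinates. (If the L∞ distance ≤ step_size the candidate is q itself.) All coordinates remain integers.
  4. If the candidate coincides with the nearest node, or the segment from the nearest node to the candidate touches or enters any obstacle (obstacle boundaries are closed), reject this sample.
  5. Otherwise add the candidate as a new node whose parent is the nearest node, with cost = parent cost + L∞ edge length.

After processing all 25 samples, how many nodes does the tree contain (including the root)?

Node count: 18

1. q=(14,12) nearest=0 d=13 new=(3,4) → add node 1 parent=0 cost=2
2. q=(10,7) nearest=1 d=7 new=(5,6) → blocked by [5,8]×[2,9], reject
3. q=(16,39) nearest=1 d=35 new=(5,6) → blocked by [5,8]×[2,9], reject
4. q=(1,42) nearest=1 d=38 new=(1,6) → add node 2 parent=1 cost=4
5. q=(9,38) nearest=2 d=32 new=(3,8) → add node 3 parent=2 cost=6
6. q=(17,39) nearest=3 d=31 new=(5,10) → add node 4 parent=3 cost=8
7. q=(17,39) nearest=4 d=29 new=(7,12) → add node 5 parent=4 cost=10
8. q=(18,44) nearest=5 d=32 new=(9,14) → add node 6 parent=5 cost=12
9. q=(10,0) nearest=1 d=7 new=(5,2) → blocked by [5,8]×[2,9], reject
10. q=(8,37) nearest=6 d=23 new=(8,16) → add node 7 parent=6 cost=14
11. q=(2,0) nearest=0 d=2 new=(2,0) → add node 8 parent=0 cost=2
12. q=(18,7) nearest=6 d=9 new=(11,12) → add node 9 parent=6 cost=14
13. q=(9,25) nearest=7 d=9 new=(9,18) → add node 10 parent=7 cost=16
14. q=(8,39) nearest=10 d=21 new=(8,20) → blocked by [5,9]×[20,30], reject
15. q=(12,30) nearest=10 d=12 new=(11,20) → add node 11 parent=10 cost=18
16. q=(0,21) nearest=7 d=8 new=(6,18) → add node 12 parent=7 cost=16
17. q=(1,22) nearest=12 d=5 new=(4,20) → add node 13 parent=12 cost=18
18. q=(7,43) nearest=11 d=23 new=(9,22) → blocked by [5,9]×[20,30], reject
19. q=(4,13) nearest=4 d=3 new=(4,12) → add node 14 parent=4 cost=10
20. q=(9,1) nearest=1 d=6 new=(5,2) → blocked by [5,8]×[2,9], reject
21. q=(18,41) nearest=11 d=21 new=(13,22) → add node 15 parent=11 cost=20
22. q=(10,1) nearest=1 d=7 new=(5,2) → blocked by [5,8]×[2,9], reject
23. q=(8,30) nearest=15 d=8 new=(11,24) → add node 16 parent=15 cost=22
24. q=(18,28) nearest=15 d=6 new=(15,24) → blocked by [15,17]×[21,25], reject
25. q=(13,41) nearest=16 d=17 new=(13,26) → add node 17 parent=16 cost=24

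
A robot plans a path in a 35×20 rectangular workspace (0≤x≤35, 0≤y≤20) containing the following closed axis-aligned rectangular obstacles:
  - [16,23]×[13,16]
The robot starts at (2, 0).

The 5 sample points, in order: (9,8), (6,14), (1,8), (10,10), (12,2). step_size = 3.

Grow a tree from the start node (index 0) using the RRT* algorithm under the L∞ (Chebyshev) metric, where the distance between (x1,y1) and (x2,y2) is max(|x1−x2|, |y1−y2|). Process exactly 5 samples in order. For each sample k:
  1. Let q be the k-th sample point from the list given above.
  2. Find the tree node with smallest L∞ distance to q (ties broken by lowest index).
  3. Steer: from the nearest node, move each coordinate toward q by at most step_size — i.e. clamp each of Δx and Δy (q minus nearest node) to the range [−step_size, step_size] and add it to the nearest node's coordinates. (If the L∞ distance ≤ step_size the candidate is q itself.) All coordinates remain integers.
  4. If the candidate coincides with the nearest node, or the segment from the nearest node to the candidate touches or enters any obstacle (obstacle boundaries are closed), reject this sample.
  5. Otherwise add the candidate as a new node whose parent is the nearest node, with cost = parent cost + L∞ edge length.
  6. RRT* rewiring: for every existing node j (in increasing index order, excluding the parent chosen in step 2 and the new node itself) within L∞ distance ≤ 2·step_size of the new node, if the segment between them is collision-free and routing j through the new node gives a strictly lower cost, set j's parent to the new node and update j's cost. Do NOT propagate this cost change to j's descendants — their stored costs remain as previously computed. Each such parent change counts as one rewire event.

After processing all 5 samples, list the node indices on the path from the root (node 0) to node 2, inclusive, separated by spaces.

1. q=(9,8) nearest=0 d=8 new=(5,3) → add node 1 parent=0 cost=3
2. q=(6,14) nearest=1 d=11 new=(6,6) → add node 2 parent=1 cost=6
3. q=(1,8) nearest=1 d=5 new=(2,6) → add node 3 parent=1 cost=6
4. q=(10,10) nearest=2 d=4 new=(9,9) → add node 4 parent=2 cost=9
5. q=(12,2) nearest=2 d=6 new=(9,3) → add node 5 parent=2 cost=9

Path: 0 1 2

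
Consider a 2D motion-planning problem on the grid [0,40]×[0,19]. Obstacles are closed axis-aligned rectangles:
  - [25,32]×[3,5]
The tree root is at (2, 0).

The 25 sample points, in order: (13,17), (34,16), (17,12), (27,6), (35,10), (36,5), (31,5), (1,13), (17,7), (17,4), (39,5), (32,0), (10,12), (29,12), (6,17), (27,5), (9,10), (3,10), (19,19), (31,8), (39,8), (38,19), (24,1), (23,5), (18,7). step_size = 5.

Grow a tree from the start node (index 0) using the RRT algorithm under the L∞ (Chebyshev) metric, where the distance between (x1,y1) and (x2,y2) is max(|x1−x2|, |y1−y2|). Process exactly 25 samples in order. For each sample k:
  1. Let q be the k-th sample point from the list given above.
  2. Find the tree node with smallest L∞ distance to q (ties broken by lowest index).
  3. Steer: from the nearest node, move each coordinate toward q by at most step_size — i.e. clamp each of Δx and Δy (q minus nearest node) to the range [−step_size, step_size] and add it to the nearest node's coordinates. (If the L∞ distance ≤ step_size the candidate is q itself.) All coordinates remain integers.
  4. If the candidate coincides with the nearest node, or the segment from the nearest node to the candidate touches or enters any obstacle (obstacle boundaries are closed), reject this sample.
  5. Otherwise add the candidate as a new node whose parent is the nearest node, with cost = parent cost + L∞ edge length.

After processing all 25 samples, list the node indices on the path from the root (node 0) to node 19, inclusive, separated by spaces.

1. q=(13,17) nearest=0 d=17 new=(7,5) → add node 1 parent=0 cost=5
2. q=(34,16) nearest=1 d=27 new=(12,10) → add node 2 parent=1 cost=10
3. q=(17,12) nearest=2 d=5 new=(17,12) → add node 3 parent=2 cost=15
4. q=(27,6) nearest=3 d=10 new=(22,7) → add node 4 parent=3 cost=20
5. q=(35,10) nearest=4 d=13 new=(27,10) → add node 5 parent=4 cost=25
6. q=(36,5) nearest=5 d=9 new=(32,5) → blocked by [25,32]×[3,5], reject
7. q=(31,5) nearest=5 d=5 new=(31,5) → blocked by [25,32]×[3,5], reject
8. q=(1,13) nearest=1 d=8 new=(2,10) → add node 6 parent=1 cost=10
9. q=(17,7) nearest=2 d=5 new=(17,7) → add node 7 parent=2 cost=15
10. q=(17,4) nearest=7 d=3 new=(17,4) → add node 8 parent=7 cost=18
11. q=(39,5) nearest=5 d=12 new=(32,5) → blocked by [25,32]×[3,5], reject
12. q=(32,0) nearest=4 d=10 new=(27,2) → blocked by [25,32]×[3,5], reject
13. q=(10,12) nearest=2 d=2 new=(10,12) → add node 9 parent=2 cost=12
14. q=(29,12) nearest=5 d=2 new=(29,12) → add node 10 parent=5 cost=27
15. q=(6,17) nearest=9 d=5 new=(6,17) → add node 11 parent=9 cost=17
16. q=(27,5) nearest=4 d=5 new=(27,5) → blocked by [25,32]×[3,5], reject
17. q=(9,10) nearest=9 d=2 new=(9,10) → add node 12 parent=9 cost=14
18. q=(3,10) nearest=6 d=1 new=(3,10) → add node 13 parent=6 cost=11
19. q=(19,19) nearest=3 d=7 new=(19,17) → add node 14 parent=3 cost=20
20. q=(31,8) nearest=5 d=4 new=(31,8) → add node 15 parent=5 cost=29
21. q=(39,8) nearest=15 d=8 new=(36,8) → add node 16 parent=15 cost=34
22. q=(38,19) nearest=10 d=9 new=(34,17) → add node 17 parent=10 cost=32
23. q=(24,1) nearest=4 d=6 new=(24,2) → add node 18 parent=4 cost=25
24. q=(23,5) nearest=4 d=2 new=(23,5) → add node 19 parent=4 cost=22
25. q=(18,7) nearest=7 d=1 new=(18,7) → add node 20 parent=7 cost=16

Path: 0 1 2 3 4 19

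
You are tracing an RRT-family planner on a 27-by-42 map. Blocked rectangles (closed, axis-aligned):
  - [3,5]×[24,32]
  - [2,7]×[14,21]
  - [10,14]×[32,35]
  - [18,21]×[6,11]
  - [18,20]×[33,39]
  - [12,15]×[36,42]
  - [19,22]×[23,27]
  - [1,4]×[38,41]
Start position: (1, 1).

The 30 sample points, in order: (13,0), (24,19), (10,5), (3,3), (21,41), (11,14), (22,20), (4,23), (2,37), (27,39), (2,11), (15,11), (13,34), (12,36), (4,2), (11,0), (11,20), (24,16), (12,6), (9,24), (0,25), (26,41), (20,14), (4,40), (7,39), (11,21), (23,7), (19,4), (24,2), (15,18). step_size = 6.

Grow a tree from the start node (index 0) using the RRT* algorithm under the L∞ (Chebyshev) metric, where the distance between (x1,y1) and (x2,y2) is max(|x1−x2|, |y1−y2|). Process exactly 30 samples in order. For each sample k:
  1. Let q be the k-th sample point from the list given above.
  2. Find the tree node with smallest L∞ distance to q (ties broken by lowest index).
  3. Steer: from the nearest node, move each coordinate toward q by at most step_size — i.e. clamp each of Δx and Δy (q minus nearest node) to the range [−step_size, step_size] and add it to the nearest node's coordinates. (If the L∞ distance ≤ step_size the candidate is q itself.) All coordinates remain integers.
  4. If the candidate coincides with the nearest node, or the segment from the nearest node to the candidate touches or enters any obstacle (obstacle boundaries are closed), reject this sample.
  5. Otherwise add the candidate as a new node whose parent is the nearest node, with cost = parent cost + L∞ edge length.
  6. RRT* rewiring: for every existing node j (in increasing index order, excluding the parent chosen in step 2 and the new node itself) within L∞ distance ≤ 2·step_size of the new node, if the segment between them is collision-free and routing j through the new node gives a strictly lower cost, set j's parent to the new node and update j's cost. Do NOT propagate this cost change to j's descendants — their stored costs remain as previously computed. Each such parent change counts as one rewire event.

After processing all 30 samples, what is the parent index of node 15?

1. q=(13,0) nearest=0 d=12 new=(7,0) → add node 1 parent=0 cost=6
2. q=(24,19) nearest=1 d=19 new=(13,6) → add node 2 parent=1 cost=12
3. q=(10,5) nearest=2 d=3 new=(10,5) → add node 3 parent=2 cost=15
4. q=(3,3) nearest=0 d=2 new=(3,3) → add node 4 parent=0 cost=2; rewire 3→4 (9<15)
5. q=(21,41) nearest=2 d=35 new=(19,12) → blocked by [18,21]×[6,11], reject
6. q=(11,14) nearest=2 d=8 new=(11,12) → add node 5 parent=2 cost=18
7. q=(22,20) nearest=5 d=11 new=(17,18) → add node 6 parent=5 cost=24
8. q=(4,23) nearest=5 d=11 new=(5,18) → blocked by [2,7]×[14,21], reject
9. q=(2,37) nearest=6 d=19 new=(11,24) → add node 7 parent=6 cost=30
10. q=(27,39) nearest=7 d=16 new=(17,30) → add node 8 parent=7 cost=36
11. q=(2,11) nearest=3 d=8 new=(4,11) → add node 9 parent=3 cost=15
12. q=(15,11) nearest=5 d=4 new=(15,11) → add node 10 parent=5 cost=22
13. q=(13,34) nearest=8 d=4 new=(13,34) → blocked by [10,14]×[32,35], reject
14. q=(12,36) nearest=8 d=6 new=(12,36) → blocked by [10,14]×[32,35], reject
15. q=(4,2) nearest=4 d=1 new=(4,2) → add node 11 parent=4 cost=3; rewire 5→11 (13<18); rewire 9→11 (12<15); rewire 10→11 (14<22)
16. q=(11,0) nearest=1 d=4 new=(11,0) → add node 12 parent=1 cost=10
17. q=(11,20) nearest=7 d=4 new=(11,20) → add node 13 parent=7 cost=34
18. q=(24,16) nearest=6 d=7 new=(23,16) → add node 14 parent=6 cost=30
19. q=(12,6) nearest=2 d=1 new=(12,6) → add node 15 parent=2 cost=13; rewire 14→15 (24<30)
20. q=(9,24) nearest=7 d=2 new=(9,24) → add node 16 parent=7 cost=32
21. q=(0,25) nearest=16 d=9 new=(3,25) → blocked by [3,5]×[24,32], reject
22. q=(26,41) nearest=8 d=11 new=(23,36) → blocked by [18,20]×[33,39], reject
23. q=(20,14) nearest=14 d=3 new=(20,14) → add node 17 parent=14 cost=27
24. q=(4,40) nearest=8 d=13 new=(11,36) → blocked by [10,14]×[32,35], reject
25. q=(7,39) nearest=8 d=10 new=(11,36) → blocked by [10,14]×[32,35], reject
26. q=(11,21) nearest=13 d=1 new=(11,21) → add node 18 parent=13 cost=35
27. q=(23,7) nearest=17 d=7 new=(23,8) → add node 19 parent=17 cost=33
28. q=(19,4) nearest=19 d=4 new=(19,4) → blocked by [18,21]×[6,11], reject
29. q=(24,2) nearest=19 d=6 new=(24,2) → add node 20 parent=19 cost=39
30. q=(15,18) nearest=6 d=2 new=(15,18) → add node 21 parent=6 cost=26; rewire 13→21 (30<34); rewire 18→21 (30<35)

Parent of node 15: 2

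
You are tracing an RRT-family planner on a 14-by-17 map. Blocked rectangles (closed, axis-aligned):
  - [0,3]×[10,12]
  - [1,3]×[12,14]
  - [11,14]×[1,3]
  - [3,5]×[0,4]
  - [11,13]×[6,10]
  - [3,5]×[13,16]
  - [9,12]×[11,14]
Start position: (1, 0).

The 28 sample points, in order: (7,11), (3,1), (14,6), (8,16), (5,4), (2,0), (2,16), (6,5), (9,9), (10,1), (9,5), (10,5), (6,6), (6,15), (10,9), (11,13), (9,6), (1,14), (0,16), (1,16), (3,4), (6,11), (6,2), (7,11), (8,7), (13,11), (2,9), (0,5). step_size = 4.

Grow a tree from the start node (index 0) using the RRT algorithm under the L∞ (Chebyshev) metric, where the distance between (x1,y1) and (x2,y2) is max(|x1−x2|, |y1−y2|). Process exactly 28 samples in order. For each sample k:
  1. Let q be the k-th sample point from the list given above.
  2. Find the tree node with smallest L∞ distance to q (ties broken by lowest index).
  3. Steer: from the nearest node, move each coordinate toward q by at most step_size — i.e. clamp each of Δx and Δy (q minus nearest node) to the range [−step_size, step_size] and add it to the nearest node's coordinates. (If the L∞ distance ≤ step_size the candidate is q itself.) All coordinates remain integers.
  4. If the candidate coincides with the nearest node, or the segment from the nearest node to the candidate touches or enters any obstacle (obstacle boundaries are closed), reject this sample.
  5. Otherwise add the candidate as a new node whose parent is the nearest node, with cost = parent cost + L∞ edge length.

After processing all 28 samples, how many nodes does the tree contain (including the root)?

1. q=(7,11) nearest=0 d=11 new=(5,4) → blocked by [3,5]×[0,4], reject
2. q=(3,1) nearest=0 d=2 new=(3,1) → blocked by [3,5]×[0,4], reject
3. q=(14,6) nearest=0 d=13 new=(5,4) → blocked by [3,5]×[0,4], reject
4. q=(8,16) nearest=0 d=16 new=(5,4) → blocked by [3,5]×[0,4], reject
5. q=(5,4) nearest=0 d=4 new=(5,4) → blocked by [3,5]×[0,4], reject
6. q=(2,0) nearest=0 d=1 new=(2,0) → add node 1 parent=0 cost=1
7. q=(2,16) nearest=0 d=16 new=(2,4) → add node 2 parent=0 cost=4
8. q=(6,5) nearest=2 d=4 new=(6,5) → add node 3 parent=2 cost=8
9. q=(9,9) nearest=3 d=4 new=(9,9) → add node 4 parent=3 cost=12
10. q=(10,1) nearest=3 d=4 new=(10,1) → add node 5 parent=3 cost=12
11. q=(9,5) nearest=3 d=3 new=(9,5) → add node 6 parent=3 cost=11
12. q=(10,5) nearest=6 d=1 new=(10,5) → add node 7 parent=6 cost=12
13. q=(6,6) nearest=3 d=1 new=(6,6) → add node 8 parent=3 cost=9
14. q=(6,15) nearest=4 d=6 new=(6,13) → add node 9 parent=4 cost=16
15. q=(10,9) nearest=4 d=1 new=(10,9) → add node 10 parent=4 cost=13
16. q=(11,13) nearest=4 d=4 new=(11,13) → blocked by [9,12]×[11,14], reject
17. q=(9,6) nearest=6 d=1 new=(9,6) → add node 11 parent=6 cost=12
18. q=(1,14) nearest=9 d=5 new=(2,14) → blocked by [1,3]×[12,14], reject
19. q=(0,16) nearest=9 d=6 new=(2,16) → blocked by [3,5]×[13,16], reject
20. q=(1,16) nearest=9 d=5 new=(2,16) → blocked by [3,5]×[13,16], reject
21. q=(3,4) nearest=2 d=1 new=(3,4) → blocked by [3,5]×[0,4], reject
22. q=(6,11) nearest=9 d=2 new=(6,11) → add node 12 parent=9 cost=18
23. q=(6,2) nearest=3 d=3 new=(6,2) → add node 13 parent=3 cost=11
24. q=(7,11) nearest=12 d=1 new=(7,11) → add node 14 parent=12 cost=19
25. q=(8,7) nearest=11 d=1 new=(8,7) → add node 15 parent=11 cost=13
26. q=(13,11) nearest=10 d=3 new=(13,11) → blocked by [11,13]×[6,10], reject
27. q=(2,9) nearest=3 d=4 new=(2,9) → add node 16 parent=3 cost=12
28. q=(0,5) nearest=2 d=2 new=(0,5) → add node 17 parent=2 cost=6

Node count: 18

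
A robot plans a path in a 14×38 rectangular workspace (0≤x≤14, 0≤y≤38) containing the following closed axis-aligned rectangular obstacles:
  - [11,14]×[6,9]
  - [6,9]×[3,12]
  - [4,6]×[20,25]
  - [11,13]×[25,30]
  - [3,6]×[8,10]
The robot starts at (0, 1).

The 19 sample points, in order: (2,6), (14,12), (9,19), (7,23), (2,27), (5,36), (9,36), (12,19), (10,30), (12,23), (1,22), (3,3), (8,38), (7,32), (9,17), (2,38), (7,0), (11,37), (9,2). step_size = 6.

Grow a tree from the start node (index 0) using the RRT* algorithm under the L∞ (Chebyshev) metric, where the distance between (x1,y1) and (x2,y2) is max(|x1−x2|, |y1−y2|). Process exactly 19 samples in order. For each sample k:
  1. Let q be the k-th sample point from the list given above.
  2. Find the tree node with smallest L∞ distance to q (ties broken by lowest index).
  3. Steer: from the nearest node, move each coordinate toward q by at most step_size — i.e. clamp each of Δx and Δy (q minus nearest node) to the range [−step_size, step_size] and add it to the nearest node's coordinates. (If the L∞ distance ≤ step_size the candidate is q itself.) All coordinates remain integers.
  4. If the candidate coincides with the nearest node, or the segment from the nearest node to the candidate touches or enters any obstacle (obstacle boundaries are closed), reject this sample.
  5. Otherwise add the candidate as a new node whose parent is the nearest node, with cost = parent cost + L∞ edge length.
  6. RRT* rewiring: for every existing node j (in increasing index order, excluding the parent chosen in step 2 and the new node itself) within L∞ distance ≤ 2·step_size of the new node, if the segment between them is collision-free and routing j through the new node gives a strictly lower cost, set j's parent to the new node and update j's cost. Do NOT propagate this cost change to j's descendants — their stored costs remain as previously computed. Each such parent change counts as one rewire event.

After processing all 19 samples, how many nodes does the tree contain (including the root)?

1. q=(2,6) nearest=0 d=5 new=(2,6) → add node 1 parent=0 cost=5
2. q=(14,12) nearest=1 d=12 new=(8,12) → blocked by [6,9]×[3,12], reject
3. q=(9,19) nearest=1 d=13 new=(8,12) → blocked by [6,9]×[3,12], reject
4. q=(7,23) nearest=1 d=17 new=(7,12) → blocked by [6,9]×[3,12], reject
5. q=(2,27) nearest=1 d=21 new=(2,12) → add node 2 parent=1 cost=11
6. q=(5,36) nearest=2 d=24 new=(5,18) → add node 3 parent=2 cost=17
7. q=(9,36) nearest=3 d=18 new=(9,24) → add node 4 parent=3 cost=23
8. q=(12,19) nearest=4 d=5 new=(12,19) → add node 5 parent=4 cost=28
9. q=(10,30) nearest=4 d=6 new=(10,30) → add node 6 parent=4 cost=29
10. q=(12,23) nearest=4 d=3 new=(12,23) → add node 7 parent=4 cost=26
11. q=(1,22) nearest=3 d=4 new=(1,22) → add node 8 parent=3 cost=21
12. q=(3,3) nearest=0 d=3 new=(3,3) → add node 9 parent=0 cost=3
13. q=(8,38) nearest=6 d=8 new=(8,36) → add node 10 parent=6 cost=35
14. q=(7,32) nearest=6 d=3 new=(7,32) → add node 11 parent=6 cost=32
15. q=(9,17) nearest=5 d=3 new=(9,17) → add node 12 parent=5 cost=31
16. q=(2,38) nearest=10 d=6 new=(2,38) → add node 13 parent=10 cost=41
17. q=(7,0) nearest=9 d=4 new=(7,0) → add node 14 parent=9 cost=7
18. q=(11,37) nearest=10 d=3 new=(11,37) → add node 15 parent=10 cost=38
19. q=(9,2) nearest=14 d=2 new=(9,2) → add node 16 parent=14 cost=9

Node count: 17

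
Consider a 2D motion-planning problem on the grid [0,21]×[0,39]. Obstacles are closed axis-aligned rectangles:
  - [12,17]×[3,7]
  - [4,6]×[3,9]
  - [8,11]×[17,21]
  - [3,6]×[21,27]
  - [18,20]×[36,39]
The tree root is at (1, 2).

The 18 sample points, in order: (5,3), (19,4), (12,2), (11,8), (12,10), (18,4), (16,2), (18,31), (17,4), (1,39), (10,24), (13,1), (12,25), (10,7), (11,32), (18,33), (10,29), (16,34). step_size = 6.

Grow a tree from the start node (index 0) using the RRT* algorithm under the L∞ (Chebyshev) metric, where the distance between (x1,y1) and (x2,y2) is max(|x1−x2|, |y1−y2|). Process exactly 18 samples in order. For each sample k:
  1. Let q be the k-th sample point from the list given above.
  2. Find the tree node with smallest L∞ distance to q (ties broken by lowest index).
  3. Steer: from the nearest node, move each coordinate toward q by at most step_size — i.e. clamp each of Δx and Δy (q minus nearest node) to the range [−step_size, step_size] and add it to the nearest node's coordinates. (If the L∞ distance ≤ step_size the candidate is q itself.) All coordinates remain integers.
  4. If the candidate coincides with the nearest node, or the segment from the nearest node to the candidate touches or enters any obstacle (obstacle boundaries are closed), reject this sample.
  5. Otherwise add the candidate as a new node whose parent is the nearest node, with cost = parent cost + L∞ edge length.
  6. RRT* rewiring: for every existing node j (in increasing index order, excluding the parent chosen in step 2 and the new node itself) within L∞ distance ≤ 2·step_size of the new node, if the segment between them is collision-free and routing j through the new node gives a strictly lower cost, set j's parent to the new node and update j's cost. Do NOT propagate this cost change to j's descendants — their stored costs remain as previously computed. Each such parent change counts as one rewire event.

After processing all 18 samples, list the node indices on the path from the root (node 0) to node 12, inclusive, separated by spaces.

Path: 0 1 2 3 4 5 6 8 10 12

1. q=(5,3) nearest=0 d=4 new=(5,3) → blocked by [4,6]×[3,9], reject
2. q=(19,4) nearest=0 d=18 new=(7,4) → blocked by [4,6]×[3,9], reject
3. q=(12,2) nearest=0 d=11 new=(7,2) → add node 1 parent=0 cost=6
4. q=(11,8) nearest=1 d=6 new=(11,8) → add node 2 parent=1 cost=12
5. q=(12,10) nearest=2 d=2 new=(12,10) → add node 3 parent=2 cost=14
6. q=(18,4) nearest=3 d=6 new=(18,4) → blocked by [12,17]×[3,7], reject
7. q=(16,2) nearest=2 d=6 new=(16,2) → blocked by [12,17]×[3,7], reject
8. q=(18,31) nearest=3 d=21 new=(18,16) → add node 4 parent=3 cost=20
9. q=(17,4) nearest=2 d=6 new=(17,4) → blocked by [12,17]×[3,7], reject
10. q=(1,39) nearest=4 d=23 new=(12,22) → add node 5 parent=4 cost=26
11. q=(10,24) nearest=5 d=2 new=(10,24) → add node 6 parent=5 cost=28
12. q=(13,1) nearest=1 d=6 new=(13,1) → add node 7 parent=1 cost=12
13. q=(12,25) nearest=6 d=2 new=(12,25) → add node 8 parent=6 cost=30
14. q=(10,7) nearest=2 d=1 new=(10,7) → add node 9 parent=2 cost=13
15. q=(11,32) nearest=8 d=7 new=(11,31) → add node 10 parent=8 cost=36
16. q=(18,33) nearest=10 d=7 new=(17,33) → add node 11 parent=10 cost=42
17. q=(10,29) nearest=10 d=2 new=(10,29) → add node 12 parent=10 cost=38
18. q=(16,34) nearest=11 d=1 new=(16,34) → add node 13 parent=11 cost=43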